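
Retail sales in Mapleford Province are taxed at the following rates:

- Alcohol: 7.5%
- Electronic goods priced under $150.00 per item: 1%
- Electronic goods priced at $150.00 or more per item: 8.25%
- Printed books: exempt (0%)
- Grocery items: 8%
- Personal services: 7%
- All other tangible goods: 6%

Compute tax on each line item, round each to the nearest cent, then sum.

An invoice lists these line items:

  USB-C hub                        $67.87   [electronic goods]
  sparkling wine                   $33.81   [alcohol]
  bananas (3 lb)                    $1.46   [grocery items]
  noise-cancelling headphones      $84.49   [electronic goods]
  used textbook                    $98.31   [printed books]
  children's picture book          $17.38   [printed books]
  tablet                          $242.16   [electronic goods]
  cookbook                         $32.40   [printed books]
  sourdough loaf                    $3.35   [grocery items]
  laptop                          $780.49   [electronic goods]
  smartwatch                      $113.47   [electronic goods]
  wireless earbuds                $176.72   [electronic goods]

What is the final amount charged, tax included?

$1756.44

USB-C hub $67.87: electronic goods, under $150.00 → 1% → $0.68
Sparkling wine $33.81: alcohol → 7.5% → $2.54
Bananas (3 lb) $1.46: grocery items → 8% → $0.12
Noise-cancelling headphones $84.49: electronic goods, under $150.00 → 1% → $0.84
Used textbook $98.31: printed books → 0% → $0.00
Children's picture book $17.38: printed books → 0% → $0.00
Tablet $242.16: electronic goods, $150.00 or more → 8.25% → $19.98
Cookbook $32.40: printed books → 0% → $0.00
Sourdough loaf $3.35: grocery items → 8% → $0.27
Laptop $780.49: electronic goods, $150.00 or more → 8.25% → $64.39
Smartwatch $113.47: electronic goods, under $150.00 → 1% → $1.13
Wireless earbuds $176.72: electronic goods, $150.00 or more → 8.25% → $14.58
Subtotal = $1651.91; tax = $104.53; total due = $1756.44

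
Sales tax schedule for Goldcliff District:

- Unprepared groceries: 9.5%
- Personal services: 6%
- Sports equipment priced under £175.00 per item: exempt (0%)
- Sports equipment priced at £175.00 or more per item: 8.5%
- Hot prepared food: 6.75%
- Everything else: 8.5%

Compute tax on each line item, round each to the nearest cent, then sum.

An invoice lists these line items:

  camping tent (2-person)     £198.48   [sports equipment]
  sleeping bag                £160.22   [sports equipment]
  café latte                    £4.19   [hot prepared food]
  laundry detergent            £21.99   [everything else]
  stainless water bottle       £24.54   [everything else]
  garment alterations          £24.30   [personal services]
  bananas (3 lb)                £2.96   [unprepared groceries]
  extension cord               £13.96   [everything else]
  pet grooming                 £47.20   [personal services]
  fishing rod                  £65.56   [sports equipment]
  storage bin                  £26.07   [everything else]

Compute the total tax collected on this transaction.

£29.09

Camping tent (2-person) £198.48: sports equipment, £175.00 or more → 8.5% → £16.87
Sleeping bag £160.22: sports equipment, under £175.00 → 0% → £0.00
Café latte £4.19: hot prepared food → 6.75% → £0.28
Laundry detergent £21.99: everything else → 8.5% → £1.87
Stainless water bottle £24.54: everything else → 8.5% → £2.09
Garment alterations £24.30: personal services → 6% → £1.46
Bananas (3 lb) £2.96: unprepared groceries → 9.5% → £0.28
Extension cord £13.96: everything else → 8.5% → £1.19
Pet grooming £47.20: personal services → 6% → £2.83
Fishing rod £65.56: sports equipment, under £175.00 → 0% → £0.00
Storage bin £26.07: everything else → 8.5% → £2.22
Total tax = £16.87 + £0.28 + £1.87 + £2.09 + £1.46 + £0.28 + £1.19 + £2.83 + £2.22 = £29.09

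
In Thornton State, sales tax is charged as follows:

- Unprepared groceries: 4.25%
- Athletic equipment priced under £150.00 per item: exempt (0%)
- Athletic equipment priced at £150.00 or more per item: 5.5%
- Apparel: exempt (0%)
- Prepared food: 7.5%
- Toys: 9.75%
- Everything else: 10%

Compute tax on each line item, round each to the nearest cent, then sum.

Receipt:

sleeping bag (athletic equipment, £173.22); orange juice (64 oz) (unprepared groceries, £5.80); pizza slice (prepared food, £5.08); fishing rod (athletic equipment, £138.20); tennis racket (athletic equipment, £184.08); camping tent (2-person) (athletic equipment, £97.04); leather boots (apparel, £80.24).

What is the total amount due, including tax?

Sleeping bag £173.22: athletic equipment, £150.00 or more → 5.5% → £9.53
Orange juice (64 oz) £5.80: unprepared groceries → 4.25% → £0.25
Pizza slice £5.08: prepared food → 7.5% → £0.38
Fishing rod £138.20: athletic equipment, under £150.00 → 0% → £0.00
Tennis racket £184.08: athletic equipment, £150.00 or more → 5.5% → £10.12
Camping tent (2-person) £97.04: athletic equipment, under £150.00 → 0% → £0.00
Leather boots £80.24: apparel → 0% → £0.00
Subtotal = £683.66; tax = £20.28; total due = £703.94

£703.94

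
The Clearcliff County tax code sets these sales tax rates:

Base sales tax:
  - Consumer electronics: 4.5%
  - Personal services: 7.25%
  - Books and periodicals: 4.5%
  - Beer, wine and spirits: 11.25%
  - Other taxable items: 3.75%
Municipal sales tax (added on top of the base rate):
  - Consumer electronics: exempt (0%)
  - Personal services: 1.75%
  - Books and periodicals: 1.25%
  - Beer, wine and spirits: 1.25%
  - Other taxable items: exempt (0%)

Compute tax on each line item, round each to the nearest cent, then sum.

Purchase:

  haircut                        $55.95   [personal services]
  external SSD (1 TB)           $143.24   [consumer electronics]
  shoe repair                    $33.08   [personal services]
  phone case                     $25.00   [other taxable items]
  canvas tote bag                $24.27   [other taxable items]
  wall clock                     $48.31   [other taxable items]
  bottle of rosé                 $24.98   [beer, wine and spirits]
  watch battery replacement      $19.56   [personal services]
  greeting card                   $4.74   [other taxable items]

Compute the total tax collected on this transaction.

Haircut $55.95: personal services → 7.25% + 1.75% municipal = 9% → $5.04
External SSD (1 TB) $143.24: consumer electronics → 4.5% + 0% municipal = 4.5% → $6.45
Shoe repair $33.08: personal services → 7.25% + 1.75% municipal = 9% → $2.98
Phone case $25.00: other taxable items → 3.75% + 0% municipal = 3.75% → $0.94
Canvas tote bag $24.27: other taxable items → 3.75% + 0% municipal = 3.75% → $0.91
Wall clock $48.31: other taxable items → 3.75% + 0% municipal = 3.75% → $1.81
Bottle of rosé $24.98: beer, wine and spirits → 11.25% + 1.25% municipal = 12.5% → $3.12
Watch battery replacement $19.56: personal services → 7.25% + 1.75% municipal = 9% → $1.76
Greeting card $4.74: other taxable items → 3.75% + 0% municipal = 3.75% → $0.18
Total tax = $5.04 + $6.45 + $2.98 + $0.94 + $0.91 + $1.81 + $3.12 + $1.76 + $0.18 = $23.19

$23.19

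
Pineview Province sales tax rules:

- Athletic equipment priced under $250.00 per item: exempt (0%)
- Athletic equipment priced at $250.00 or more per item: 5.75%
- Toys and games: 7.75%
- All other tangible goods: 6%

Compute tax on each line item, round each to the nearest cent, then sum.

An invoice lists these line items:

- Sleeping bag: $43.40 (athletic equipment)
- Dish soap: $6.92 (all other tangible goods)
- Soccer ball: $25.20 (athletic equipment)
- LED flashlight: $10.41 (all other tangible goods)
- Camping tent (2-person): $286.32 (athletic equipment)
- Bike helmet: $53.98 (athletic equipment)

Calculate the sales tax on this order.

$17.50

Sleeping bag $43.40: athletic equipment, under $250.00 → 0% → $0.00
Dish soap $6.92: all other tangible goods → 6% → $0.42
Soccer ball $25.20: athletic equipment, under $250.00 → 0% → $0.00
LED flashlight $10.41: all other tangible goods → 6% → $0.62
Camping tent (2-person) $286.32: athletic equipment, $250.00 or more → 5.75% → $16.46
Bike helmet $53.98: athletic equipment, under $250.00 → 0% → $0.00
Total tax = $0.42 + $0.62 + $16.46 = $17.50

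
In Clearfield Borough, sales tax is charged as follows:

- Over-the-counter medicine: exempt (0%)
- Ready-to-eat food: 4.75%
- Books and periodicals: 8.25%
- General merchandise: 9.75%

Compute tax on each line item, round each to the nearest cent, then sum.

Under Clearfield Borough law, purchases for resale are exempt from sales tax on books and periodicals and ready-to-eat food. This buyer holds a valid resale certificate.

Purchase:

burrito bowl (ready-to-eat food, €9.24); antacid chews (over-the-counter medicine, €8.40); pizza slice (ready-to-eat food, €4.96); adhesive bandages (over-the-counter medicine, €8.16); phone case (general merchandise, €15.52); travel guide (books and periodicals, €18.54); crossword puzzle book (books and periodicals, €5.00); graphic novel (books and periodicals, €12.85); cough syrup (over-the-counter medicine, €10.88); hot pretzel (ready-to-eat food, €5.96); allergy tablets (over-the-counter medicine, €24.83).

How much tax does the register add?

€1.51

Burrito bowl €9.24: ready-to-eat food, buyer-exempt → 0% → €0.00
Antacid chews €8.40: over-the-counter medicine → 0% → €0.00
Pizza slice €4.96: ready-to-eat food, buyer-exempt → 0% → €0.00
Adhesive bandages €8.16: over-the-counter medicine → 0% → €0.00
Phone case €15.52: general merchandise → 9.75% → €1.51
Travel guide €18.54: books and periodicals, buyer-exempt → 0% → €0.00
Crossword puzzle book €5.00: books and periodicals, buyer-exempt → 0% → €0.00
Graphic novel €12.85: books and periodicals, buyer-exempt → 0% → €0.00
Cough syrup €10.88: over-the-counter medicine → 0% → €0.00
Hot pretzel €5.96: ready-to-eat food, buyer-exempt → 0% → €0.00
Allergy tablets €24.83: over-the-counter medicine → 0% → €0.00
Total tax = €1.51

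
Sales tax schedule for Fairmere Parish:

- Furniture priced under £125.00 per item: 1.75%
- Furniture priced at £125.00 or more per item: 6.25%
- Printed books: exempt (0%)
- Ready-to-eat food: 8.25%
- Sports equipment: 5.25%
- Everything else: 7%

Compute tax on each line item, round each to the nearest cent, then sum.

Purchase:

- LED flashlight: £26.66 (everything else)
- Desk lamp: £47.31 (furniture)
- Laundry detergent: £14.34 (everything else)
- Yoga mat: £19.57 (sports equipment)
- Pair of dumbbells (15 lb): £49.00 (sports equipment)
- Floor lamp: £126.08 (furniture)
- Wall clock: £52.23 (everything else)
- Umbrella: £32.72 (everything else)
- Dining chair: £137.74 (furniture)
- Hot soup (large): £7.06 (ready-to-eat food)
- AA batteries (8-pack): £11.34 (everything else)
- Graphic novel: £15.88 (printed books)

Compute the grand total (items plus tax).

LED flashlight £26.66: everything else → 7% → £1.87
Desk lamp £47.31: furniture, under £125.00 → 1.75% → £0.83
Laundry detergent £14.34: everything else → 7% → £1.00
Yoga mat £19.57: sports equipment → 5.25% → £1.03
Pair of dumbbells (15 lb) £49.00: sports equipment → 5.25% → £2.57
Floor lamp £126.08: furniture, £125.00 or more → 6.25% → £7.88
Wall clock £52.23: everything else → 7% → £3.66
Umbrella £32.72: everything else → 7% → £2.29
Dining chair £137.74: furniture, £125.00 or more → 6.25% → £8.61
Hot soup (large) £7.06: ready-to-eat food → 8.25% → £0.58
AA batteries (8-pack) £11.34: everything else → 7% → £0.79
Graphic novel £15.88: printed books → 0% → £0.00
Subtotal = £539.93; tax = £31.11; total due = £571.04

£571.04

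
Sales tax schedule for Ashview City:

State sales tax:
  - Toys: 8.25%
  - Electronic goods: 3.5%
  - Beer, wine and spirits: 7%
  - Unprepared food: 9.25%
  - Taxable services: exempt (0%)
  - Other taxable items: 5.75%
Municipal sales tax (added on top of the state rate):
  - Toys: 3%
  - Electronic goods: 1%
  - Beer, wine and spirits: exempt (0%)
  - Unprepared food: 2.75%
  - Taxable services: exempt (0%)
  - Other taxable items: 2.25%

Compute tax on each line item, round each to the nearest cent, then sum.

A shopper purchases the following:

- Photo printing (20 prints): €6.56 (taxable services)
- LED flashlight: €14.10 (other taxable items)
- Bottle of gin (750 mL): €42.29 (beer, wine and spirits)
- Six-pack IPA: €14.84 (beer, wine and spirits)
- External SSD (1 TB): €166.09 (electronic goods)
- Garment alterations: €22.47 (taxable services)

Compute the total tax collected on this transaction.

Photo printing (20 prints) €6.56: taxable services → 0% + 0% municipal = 0% → €0.00
LED flashlight €14.10: other taxable items → 5.75% + 2.25% municipal = 8% → €1.13
Bottle of gin (750 mL) €42.29: beer, wine and spirits → 7% + 0% municipal = 7% → €2.96
Six-pack IPA €14.84: beer, wine and spirits → 7% + 0% municipal = 7% → €1.04
External SSD (1 TB) €166.09: electronic goods → 3.5% + 1% municipal = 4.5% → €7.47
Garment alterations €22.47: taxable services → 0% + 0% municipal = 0% → €0.00
Total tax = €1.13 + €2.96 + €1.04 + €7.47 = €12.60

€12.60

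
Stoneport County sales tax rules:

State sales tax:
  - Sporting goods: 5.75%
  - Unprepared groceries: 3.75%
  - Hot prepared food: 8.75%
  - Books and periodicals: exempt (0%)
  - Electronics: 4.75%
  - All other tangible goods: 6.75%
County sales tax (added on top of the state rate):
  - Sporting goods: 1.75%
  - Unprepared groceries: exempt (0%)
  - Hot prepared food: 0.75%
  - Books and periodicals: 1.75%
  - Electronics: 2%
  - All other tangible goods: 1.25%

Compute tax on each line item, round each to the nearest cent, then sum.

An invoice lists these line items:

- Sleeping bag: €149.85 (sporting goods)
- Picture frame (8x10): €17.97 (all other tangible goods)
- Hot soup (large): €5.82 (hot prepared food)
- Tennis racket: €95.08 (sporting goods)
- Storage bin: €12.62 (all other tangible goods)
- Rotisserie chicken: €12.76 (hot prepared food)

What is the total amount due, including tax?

€316.68

Sleeping bag €149.85: sporting goods → 5.75% + 1.75% county = 7.5% → €11.24
Picture frame (8x10) €17.97: all other tangible goods → 6.75% + 1.25% county = 8% → €1.44
Hot soup (large) €5.82: hot prepared food → 8.75% + 0.75% county = 9.5% → €0.55
Tennis racket €95.08: sporting goods → 5.75% + 1.75% county = 7.5% → €7.13
Storage bin €12.62: all other tangible goods → 6.75% + 1.25% county = 8% → €1.01
Rotisserie chicken €12.76: hot prepared food → 8.75% + 0.75% county = 9.5% → €1.21
Subtotal = €294.10; tax = €22.58; total due = €316.68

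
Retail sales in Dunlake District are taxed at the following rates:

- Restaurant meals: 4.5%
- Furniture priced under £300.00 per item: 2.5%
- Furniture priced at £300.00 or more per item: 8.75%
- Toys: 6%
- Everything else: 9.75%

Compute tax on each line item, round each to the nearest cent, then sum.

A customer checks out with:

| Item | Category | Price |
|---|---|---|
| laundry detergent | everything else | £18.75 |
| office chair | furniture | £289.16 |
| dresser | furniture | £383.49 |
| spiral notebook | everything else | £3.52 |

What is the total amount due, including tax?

Laundry detergent £18.75: everything else → 9.75% → £1.83
Office chair £289.16: furniture, under £300.00 → 2.5% → £7.23
Dresser £383.49: furniture, £300.00 or more → 8.75% → £33.56
Spiral notebook £3.52: everything else → 9.75% → £0.34
Subtotal = £694.92; tax = £42.96; total due = £737.88

£737.88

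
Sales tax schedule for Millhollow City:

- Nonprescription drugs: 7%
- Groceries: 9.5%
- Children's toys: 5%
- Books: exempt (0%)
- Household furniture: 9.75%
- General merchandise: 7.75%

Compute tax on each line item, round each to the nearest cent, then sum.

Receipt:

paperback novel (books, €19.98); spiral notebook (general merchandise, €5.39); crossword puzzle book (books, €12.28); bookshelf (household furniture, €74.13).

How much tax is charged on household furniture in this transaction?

Bookshelf €74.13: household furniture → 9.75% → €7.23
Tax on household furniture = €7.23

€7.23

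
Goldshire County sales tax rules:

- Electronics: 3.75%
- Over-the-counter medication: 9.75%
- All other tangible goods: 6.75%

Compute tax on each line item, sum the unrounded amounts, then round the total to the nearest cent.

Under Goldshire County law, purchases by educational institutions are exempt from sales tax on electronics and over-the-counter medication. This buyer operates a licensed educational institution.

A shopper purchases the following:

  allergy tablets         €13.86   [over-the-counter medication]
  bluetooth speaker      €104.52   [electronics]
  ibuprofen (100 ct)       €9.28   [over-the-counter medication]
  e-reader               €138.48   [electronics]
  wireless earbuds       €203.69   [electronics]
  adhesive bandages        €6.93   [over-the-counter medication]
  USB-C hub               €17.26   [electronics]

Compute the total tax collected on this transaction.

€0.00

Allergy tablets €13.86: over-the-counter medication, buyer-exempt → 0% → €0.00
Bluetooth speaker €104.52: electronics, buyer-exempt → 0% → €0.00
Ibuprofen (100 ct) €9.28: over-the-counter medication, buyer-exempt → 0% → €0.00
E-reader €138.48: electronics, buyer-exempt → 0% → €0.00
Wireless earbuds €203.69: electronics, buyer-exempt → 0% → €0.00
Adhesive bandages €6.93: over-the-counter medication, buyer-exempt → 0% → €0.00
USB-C hub €17.26: electronics, buyer-exempt → 0% → €0.00
Unrounded tax sum = €0.00 → €0.00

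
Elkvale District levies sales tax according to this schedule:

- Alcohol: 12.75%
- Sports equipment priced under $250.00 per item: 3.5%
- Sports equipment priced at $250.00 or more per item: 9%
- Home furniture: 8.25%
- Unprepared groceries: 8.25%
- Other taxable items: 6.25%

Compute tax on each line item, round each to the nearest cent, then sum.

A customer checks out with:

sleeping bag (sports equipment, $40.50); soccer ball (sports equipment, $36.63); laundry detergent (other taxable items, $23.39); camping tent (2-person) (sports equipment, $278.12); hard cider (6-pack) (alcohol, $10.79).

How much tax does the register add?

Sleeping bag $40.50: sports equipment, under $250.00 → 3.5% → $1.42
Soccer ball $36.63: sports equipment, under $250.00 → 3.5% → $1.28
Laundry detergent $23.39: other taxable items → 6.25% → $1.46
Camping tent (2-person) $278.12: sports equipment, $250.00 or more → 9% → $25.03
Hard cider (6-pack) $10.79: alcohol → 12.75% → $1.38
Total tax = $1.42 + $1.28 + $1.46 + $25.03 + $1.38 = $30.57

$30.57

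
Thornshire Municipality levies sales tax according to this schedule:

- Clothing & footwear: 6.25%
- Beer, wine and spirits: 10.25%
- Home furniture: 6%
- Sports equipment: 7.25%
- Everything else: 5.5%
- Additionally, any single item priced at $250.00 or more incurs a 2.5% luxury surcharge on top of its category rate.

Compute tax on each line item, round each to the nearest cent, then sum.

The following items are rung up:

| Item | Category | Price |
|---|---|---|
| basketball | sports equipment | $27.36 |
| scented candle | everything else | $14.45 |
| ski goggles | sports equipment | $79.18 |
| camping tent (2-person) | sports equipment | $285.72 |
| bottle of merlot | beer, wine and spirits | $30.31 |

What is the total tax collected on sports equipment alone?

$35.58

Basketball $27.36: sports equipment → 7.25% → $1.98
Ski goggles $79.18: sports equipment → 7.25% → $5.74
Camping tent (2-person) $285.72: sports equipment → 7.25% + 2.5% surcharge = 9.75% → $27.86
Tax on sports equipment = $1.98 + $5.74 + $27.86 = $35.58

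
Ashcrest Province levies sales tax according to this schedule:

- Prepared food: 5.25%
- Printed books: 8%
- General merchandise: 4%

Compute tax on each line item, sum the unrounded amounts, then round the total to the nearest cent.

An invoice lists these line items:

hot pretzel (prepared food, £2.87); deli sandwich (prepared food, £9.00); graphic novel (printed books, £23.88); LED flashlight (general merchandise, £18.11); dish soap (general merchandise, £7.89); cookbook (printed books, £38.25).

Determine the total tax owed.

£6.63

Hot pretzel £2.87: prepared food → 5.25% → £0.150675
Deli sandwich £9.00: prepared food → 5.25% → £0.4725
Graphic novel £23.88: printed books → 8% → £1.9104
LED flashlight £18.11: general merchandise → 4% → £0.7244
Dish soap £7.89: general merchandise → 4% → £0.3156
Cookbook £38.25: printed books → 8% → £3.06
Unrounded tax sum = £6.633575 → £6.63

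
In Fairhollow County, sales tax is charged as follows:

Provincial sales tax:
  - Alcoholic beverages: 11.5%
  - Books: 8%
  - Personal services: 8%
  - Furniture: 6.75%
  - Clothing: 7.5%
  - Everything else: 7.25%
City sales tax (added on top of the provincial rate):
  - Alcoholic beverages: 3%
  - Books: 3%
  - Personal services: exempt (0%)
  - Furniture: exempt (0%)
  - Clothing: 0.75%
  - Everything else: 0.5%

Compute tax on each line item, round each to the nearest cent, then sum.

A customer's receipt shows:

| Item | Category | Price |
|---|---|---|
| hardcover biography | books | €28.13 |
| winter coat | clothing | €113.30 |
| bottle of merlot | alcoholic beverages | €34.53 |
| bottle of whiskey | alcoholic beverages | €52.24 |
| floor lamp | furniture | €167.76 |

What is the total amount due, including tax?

Hardcover biography €28.13: books → 8% + 3% city = 11% → €3.09
Winter coat €113.30: clothing → 7.5% + 0.75% city = 8.25% → €9.35
Bottle of merlot €34.53: alcoholic beverages → 11.5% + 3% city = 14.5% → €5.01
Bottle of whiskey €52.24: alcoholic beverages → 11.5% + 3% city = 14.5% → €7.57
Floor lamp €167.76: furniture → 6.75% + 0% city = 6.75% → €11.32
Subtotal = €395.96; tax = €36.34; total due = €432.30

€432.30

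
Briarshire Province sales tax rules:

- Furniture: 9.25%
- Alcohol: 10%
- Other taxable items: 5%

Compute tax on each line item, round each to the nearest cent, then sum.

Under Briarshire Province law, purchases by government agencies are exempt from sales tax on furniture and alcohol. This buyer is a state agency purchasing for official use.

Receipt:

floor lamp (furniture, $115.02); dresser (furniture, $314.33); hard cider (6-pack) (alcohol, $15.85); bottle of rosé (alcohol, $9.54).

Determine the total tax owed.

$0.00

Floor lamp $115.02: furniture, buyer-exempt → 0% → $0.00
Dresser $314.33: furniture, buyer-exempt → 0% → $0.00
Hard cider (6-pack) $15.85: alcohol, buyer-exempt → 0% → $0.00
Bottle of rosé $9.54: alcohol, buyer-exempt → 0% → $0.00
Total tax = $0.00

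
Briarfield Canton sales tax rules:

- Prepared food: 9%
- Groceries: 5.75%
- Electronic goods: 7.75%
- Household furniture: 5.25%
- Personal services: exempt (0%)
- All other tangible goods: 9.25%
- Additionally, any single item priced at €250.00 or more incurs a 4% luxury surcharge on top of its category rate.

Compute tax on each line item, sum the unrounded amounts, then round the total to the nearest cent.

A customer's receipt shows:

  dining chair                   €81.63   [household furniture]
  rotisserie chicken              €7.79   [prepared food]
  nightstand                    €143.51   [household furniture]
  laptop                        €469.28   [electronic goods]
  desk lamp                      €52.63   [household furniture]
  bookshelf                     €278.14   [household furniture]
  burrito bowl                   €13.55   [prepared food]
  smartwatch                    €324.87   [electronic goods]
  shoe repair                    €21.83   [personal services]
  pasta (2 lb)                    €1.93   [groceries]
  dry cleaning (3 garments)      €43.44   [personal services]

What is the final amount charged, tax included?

Dining chair €81.63: household furniture → 5.25% → €4.285575
Rotisserie chicken €7.79: prepared food → 9% → €0.7011
Nightstand €143.51: household furniture → 5.25% → €7.534275
Laptop €469.28: electronic goods → 7.75% + 4% surcharge = 11.75% → €55.1404
Desk lamp €52.63: household furniture → 5.25% → €2.763075
Bookshelf €278.14: household furniture → 5.25% + 4% surcharge = 9.25% → €25.72795
Burrito bowl €13.55: prepared food → 9% → €1.2195
Smartwatch €324.87: electronic goods → 7.75% + 4% surcharge = 11.75% → €38.172225
Shoe repair €21.83: personal services → 0% → €0.00
Pasta (2 lb) €1.93: groceries → 5.75% → €0.110975
Dry cleaning (3 garments) €43.44: personal services → 0% → €0.00
Subtotal = €1438.60; unrounded tax = €135.655075 → €135.66; total due = €1574.26

€1574.26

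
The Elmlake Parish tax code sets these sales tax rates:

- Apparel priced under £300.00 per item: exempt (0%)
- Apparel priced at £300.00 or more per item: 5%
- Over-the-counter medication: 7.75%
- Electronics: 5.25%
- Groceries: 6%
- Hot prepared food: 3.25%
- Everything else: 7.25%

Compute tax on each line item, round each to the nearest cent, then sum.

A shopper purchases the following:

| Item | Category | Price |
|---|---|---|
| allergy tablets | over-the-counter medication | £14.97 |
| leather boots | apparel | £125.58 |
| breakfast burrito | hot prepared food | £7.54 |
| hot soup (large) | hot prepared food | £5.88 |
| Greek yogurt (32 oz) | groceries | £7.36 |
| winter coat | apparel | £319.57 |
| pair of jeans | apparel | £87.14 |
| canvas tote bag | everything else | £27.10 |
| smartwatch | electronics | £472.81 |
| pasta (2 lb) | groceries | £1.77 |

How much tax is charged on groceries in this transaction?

Greek yogurt (32 oz) £7.36: groceries → 6% → £0.44
Pasta (2 lb) £1.77: groceries → 6% → £0.11
Tax on groceries = £0.44 + £0.11 = £0.55

£0.55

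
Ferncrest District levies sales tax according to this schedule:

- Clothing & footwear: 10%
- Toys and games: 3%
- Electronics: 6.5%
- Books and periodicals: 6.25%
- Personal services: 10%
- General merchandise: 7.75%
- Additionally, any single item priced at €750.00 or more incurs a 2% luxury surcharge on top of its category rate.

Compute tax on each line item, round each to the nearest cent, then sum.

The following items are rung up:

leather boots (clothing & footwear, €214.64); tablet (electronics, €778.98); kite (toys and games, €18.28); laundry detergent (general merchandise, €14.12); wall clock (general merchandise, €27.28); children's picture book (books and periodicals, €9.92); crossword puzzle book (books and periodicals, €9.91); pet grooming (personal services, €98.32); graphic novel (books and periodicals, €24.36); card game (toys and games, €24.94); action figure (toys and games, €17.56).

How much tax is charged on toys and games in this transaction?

Kite €18.28: toys and games → 3% → €0.55
Card game €24.94: toys and games → 3% → €0.75
Action figure €17.56: toys and games → 3% → €0.53
Tax on toys and games = €0.55 + €0.75 + €0.53 = €1.83

€1.83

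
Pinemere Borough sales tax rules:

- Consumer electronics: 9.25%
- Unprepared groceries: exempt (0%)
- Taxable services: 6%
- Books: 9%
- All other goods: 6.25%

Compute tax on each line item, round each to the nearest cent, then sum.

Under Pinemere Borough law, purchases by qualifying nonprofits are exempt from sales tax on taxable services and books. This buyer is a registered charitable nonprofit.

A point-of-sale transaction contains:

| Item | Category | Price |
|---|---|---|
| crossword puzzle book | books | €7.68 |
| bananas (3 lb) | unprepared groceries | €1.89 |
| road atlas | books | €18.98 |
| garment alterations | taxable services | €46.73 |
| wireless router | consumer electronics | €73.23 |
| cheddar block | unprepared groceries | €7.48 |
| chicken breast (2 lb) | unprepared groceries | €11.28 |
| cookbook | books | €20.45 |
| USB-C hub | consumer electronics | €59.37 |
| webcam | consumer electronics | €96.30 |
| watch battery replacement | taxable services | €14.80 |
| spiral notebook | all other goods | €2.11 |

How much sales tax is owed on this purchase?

€21.30

Crossword puzzle book €7.68: books, buyer-exempt → 0% → €0.00
Bananas (3 lb) €1.89: unprepared groceries → 0% → €0.00
Road atlas €18.98: books, buyer-exempt → 0% → €0.00
Garment alterations €46.73: taxable services, buyer-exempt → 0% → €0.00
Wireless router €73.23: consumer electronics → 9.25% → €6.77
Cheddar block €7.48: unprepared groceries → 0% → €0.00
Chicken breast (2 lb) €11.28: unprepared groceries → 0% → €0.00
Cookbook €20.45: books, buyer-exempt → 0% → €0.00
USB-C hub €59.37: consumer electronics → 9.25% → €5.49
Webcam €96.30: consumer electronics → 9.25% → €8.91
Watch battery replacement €14.80: taxable services, buyer-exempt → 0% → €0.00
Spiral notebook €2.11: all other goods → 6.25% → €0.13
Total tax = €6.77 + €5.49 + €8.91 + €0.13 = €21.30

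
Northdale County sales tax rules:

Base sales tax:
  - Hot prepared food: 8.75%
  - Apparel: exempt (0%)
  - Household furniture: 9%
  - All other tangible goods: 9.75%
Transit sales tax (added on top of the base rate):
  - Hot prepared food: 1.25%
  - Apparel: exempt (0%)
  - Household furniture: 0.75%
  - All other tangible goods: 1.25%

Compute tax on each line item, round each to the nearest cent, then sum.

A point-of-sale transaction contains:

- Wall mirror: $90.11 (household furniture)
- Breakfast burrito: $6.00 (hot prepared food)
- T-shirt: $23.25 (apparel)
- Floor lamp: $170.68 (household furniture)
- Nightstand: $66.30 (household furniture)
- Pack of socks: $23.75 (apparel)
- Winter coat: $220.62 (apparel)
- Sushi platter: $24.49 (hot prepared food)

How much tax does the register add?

$34.94

Wall mirror $90.11: household furniture → 9% + 0.75% transit = 9.75% → $8.79
Breakfast burrito $6.00: hot prepared food → 8.75% + 1.25% transit = 10% → $0.60
T-shirt $23.25: apparel → 0% + 0% transit = 0% → $0.00
Floor lamp $170.68: household furniture → 9% + 0.75% transit = 9.75% → $16.64
Nightstand $66.30: household furniture → 9% + 0.75% transit = 9.75% → $6.46
Pack of socks $23.75: apparel → 0% + 0% transit = 0% → $0.00
Winter coat $220.62: apparel → 0% + 0% transit = 0% → $0.00
Sushi platter $24.49: hot prepared food → 8.75% + 1.25% transit = 10% → $2.45
Total tax = $8.79 + $0.60 + $16.64 + $6.46 + $2.45 = $34.94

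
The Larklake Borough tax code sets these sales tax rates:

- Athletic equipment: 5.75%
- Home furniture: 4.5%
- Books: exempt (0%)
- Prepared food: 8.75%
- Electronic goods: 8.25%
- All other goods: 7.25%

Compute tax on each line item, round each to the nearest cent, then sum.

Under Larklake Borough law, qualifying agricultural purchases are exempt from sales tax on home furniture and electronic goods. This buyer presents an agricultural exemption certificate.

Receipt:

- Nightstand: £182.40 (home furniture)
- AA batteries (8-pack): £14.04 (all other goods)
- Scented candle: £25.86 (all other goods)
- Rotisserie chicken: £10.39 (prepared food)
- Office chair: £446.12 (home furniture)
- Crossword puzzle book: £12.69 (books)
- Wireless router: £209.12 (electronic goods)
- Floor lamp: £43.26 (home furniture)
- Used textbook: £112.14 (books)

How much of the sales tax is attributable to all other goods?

AA batteries (8-pack) £14.04: all other goods → 7.25% → £1.02
Scented candle £25.86: all other goods → 7.25% → £1.87
Tax on all other goods = £1.02 + £1.87 = £2.89

£2.89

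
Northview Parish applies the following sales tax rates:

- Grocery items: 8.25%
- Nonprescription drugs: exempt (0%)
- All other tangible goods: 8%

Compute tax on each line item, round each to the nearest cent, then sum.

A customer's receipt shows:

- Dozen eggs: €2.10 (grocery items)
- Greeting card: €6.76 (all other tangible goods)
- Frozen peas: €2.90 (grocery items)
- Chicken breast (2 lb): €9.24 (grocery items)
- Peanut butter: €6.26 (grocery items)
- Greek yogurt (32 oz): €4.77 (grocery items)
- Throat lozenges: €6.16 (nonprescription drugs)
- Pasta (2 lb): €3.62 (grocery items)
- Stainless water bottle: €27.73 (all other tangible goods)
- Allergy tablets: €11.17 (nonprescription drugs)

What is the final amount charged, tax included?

€85.85

Dozen eggs €2.10: grocery items → 8.25% → €0.17
Greeting card €6.76: all other tangible goods → 8% → €0.54
Frozen peas €2.90: grocery items → 8.25% → €0.24
Chicken breast (2 lb) €9.24: grocery items → 8.25% → €0.76
Peanut butter €6.26: grocery items → 8.25% → €0.52
Greek yogurt (32 oz) €4.77: grocery items → 8.25% → €0.39
Throat lozenges €6.16: nonprescription drugs → 0% → €0.00
Pasta (2 lb) €3.62: grocery items → 8.25% → €0.30
Stainless water bottle €27.73: all other tangible goods → 8% → €2.22
Allergy tablets €11.17: nonprescription drugs → 0% → €0.00
Subtotal = €80.71; tax = €5.14; total due = €85.85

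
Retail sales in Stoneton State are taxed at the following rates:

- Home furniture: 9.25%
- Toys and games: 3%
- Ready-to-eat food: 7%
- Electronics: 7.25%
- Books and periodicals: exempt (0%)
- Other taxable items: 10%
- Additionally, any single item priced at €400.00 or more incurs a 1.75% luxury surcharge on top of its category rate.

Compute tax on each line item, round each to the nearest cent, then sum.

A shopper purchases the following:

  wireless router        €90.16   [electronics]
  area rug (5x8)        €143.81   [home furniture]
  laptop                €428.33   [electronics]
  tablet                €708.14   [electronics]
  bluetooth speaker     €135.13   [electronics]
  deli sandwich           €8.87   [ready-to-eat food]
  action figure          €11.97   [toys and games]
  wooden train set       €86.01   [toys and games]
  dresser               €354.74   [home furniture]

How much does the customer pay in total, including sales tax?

€2135.45

Wireless router €90.16: electronics → 7.25% → €6.54
Area rug (5x8) €143.81: home furniture → 9.25% → €13.30
Laptop €428.33: electronics → 7.25% + 1.75% surcharge = 9% → €38.55
Tablet €708.14: electronics → 7.25% + 1.75% surcharge = 9% → €63.73
Bluetooth speaker €135.13: electronics → 7.25% → €9.80
Deli sandwich €8.87: ready-to-eat food → 7% → €0.62
Action figure €11.97: toys and games → 3% → €0.36
Wooden train set €86.01: toys and games → 3% → €2.58
Dresser €354.74: home furniture → 9.25% → €32.81
Subtotal = €1967.16; tax = €168.29; total due = €2135.45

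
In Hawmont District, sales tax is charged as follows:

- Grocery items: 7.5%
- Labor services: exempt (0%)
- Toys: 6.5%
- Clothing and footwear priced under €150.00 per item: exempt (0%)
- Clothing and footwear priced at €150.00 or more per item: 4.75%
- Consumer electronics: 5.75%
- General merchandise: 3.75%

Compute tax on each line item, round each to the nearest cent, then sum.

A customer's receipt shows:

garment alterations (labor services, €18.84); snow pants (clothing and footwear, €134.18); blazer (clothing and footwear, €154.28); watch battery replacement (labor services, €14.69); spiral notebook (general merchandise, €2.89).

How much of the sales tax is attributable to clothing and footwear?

€7.33

Snow pants €134.18: clothing and footwear, under €150.00 → 0% → €0.00
Blazer €154.28: clothing and footwear, €150.00 or more → 4.75% → €7.33
Tax on clothing and footwear = €0.00 + €7.33 = €7.33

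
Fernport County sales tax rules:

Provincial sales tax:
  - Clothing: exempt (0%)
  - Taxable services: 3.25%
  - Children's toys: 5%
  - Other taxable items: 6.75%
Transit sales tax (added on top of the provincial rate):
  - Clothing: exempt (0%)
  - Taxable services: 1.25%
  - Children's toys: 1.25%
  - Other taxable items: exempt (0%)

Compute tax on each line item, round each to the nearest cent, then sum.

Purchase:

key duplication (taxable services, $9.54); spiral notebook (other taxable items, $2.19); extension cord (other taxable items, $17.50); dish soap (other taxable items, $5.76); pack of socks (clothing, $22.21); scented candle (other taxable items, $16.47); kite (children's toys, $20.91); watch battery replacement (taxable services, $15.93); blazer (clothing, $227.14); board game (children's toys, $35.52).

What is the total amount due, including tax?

Key duplication $9.54: taxable services → 3.25% + 1.25% transit = 4.5% → $0.43
Spiral notebook $2.19: other taxable items → 6.75% + 0% transit = 6.75% → $0.15
Extension cord $17.50: other taxable items → 6.75% + 0% transit = 6.75% → $1.18
Dish soap $5.76: other taxable items → 6.75% + 0% transit = 6.75% → $0.39
Pack of socks $22.21: clothing → 0% + 0% transit = 0% → $0.00
Scented candle $16.47: other taxable items → 6.75% + 0% transit = 6.75% → $1.11
Kite $20.91: children's toys → 5% + 1.25% transit = 6.25% → $1.31
Watch battery replacement $15.93: taxable services → 3.25% + 1.25% transit = 4.5% → $0.72
Blazer $227.14: clothing → 0% + 0% transit = 0% → $0.00
Board game $35.52: children's toys → 5% + 1.25% transit = 6.25% → $2.22
Subtotal = $373.17; tax = $7.51; total due = $380.68

$380.68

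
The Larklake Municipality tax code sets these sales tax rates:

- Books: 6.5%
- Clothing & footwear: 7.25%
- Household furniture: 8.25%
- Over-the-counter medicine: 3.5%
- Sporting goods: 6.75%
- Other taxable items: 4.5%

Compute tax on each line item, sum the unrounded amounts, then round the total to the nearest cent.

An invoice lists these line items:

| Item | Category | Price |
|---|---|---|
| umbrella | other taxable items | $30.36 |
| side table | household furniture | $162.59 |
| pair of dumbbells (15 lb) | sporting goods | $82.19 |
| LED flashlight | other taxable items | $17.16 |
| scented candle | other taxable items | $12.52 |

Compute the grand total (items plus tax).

Umbrella $30.36: other taxable items → 4.5% → $1.3662
Side table $162.59: household furniture → 8.25% → $13.413675
Pair of dumbbells (15 lb) $82.19: sporting goods → 6.75% → $5.547825
LED flashlight $17.16: other taxable items → 4.5% → $0.7722
Scented candle $12.52: other taxable items → 4.5% → $0.5634
Subtotal = $304.82; unrounded tax = $21.6633 → $21.66; total due = $326.48

$326.48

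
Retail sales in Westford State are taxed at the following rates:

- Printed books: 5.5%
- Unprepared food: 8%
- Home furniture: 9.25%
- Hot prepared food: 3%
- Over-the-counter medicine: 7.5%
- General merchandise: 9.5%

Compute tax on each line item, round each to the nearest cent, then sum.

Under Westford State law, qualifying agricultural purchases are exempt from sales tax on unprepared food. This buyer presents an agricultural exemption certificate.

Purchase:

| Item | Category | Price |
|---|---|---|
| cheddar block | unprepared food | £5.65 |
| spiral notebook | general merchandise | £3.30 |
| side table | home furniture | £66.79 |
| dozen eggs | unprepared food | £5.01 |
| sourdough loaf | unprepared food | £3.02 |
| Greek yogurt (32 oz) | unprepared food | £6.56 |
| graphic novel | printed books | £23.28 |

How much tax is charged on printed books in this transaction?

Graphic novel £23.28: printed books → 5.5% → £1.28
Tax on printed books = £1.28

£1.28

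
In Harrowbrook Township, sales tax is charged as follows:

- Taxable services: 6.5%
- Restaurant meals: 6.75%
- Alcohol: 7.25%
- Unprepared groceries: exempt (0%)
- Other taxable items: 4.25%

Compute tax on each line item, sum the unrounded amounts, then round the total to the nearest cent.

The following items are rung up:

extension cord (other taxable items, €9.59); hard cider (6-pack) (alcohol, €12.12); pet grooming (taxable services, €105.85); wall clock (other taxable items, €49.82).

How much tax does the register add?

Extension cord €9.59: other taxable items → 4.25% → €0.407575
Hard cider (6-pack) €12.12: alcohol → 7.25% → €0.8787
Pet grooming €105.85: taxable services → 6.5% → €6.88025
Wall clock €49.82: other taxable items → 4.25% → €2.11735
Unrounded tax sum = €10.283875 → €10.28

€10.28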